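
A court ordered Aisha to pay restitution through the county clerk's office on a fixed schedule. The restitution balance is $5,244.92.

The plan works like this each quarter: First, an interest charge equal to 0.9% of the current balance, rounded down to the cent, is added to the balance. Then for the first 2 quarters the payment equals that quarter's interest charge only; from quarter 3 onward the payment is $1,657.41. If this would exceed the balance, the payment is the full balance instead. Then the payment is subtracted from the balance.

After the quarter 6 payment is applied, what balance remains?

$0.00

Quarter 1: opening $5,244.92; interest $47.20 → $5,292.12; payment $47.20; balance $5,244.92
Quarter 2: opening $5,244.92; interest $47.20 → $5,292.12; payment $47.20; balance $5,244.92
Quarter 3: opening $5,244.92; interest $47.20 → $5,292.12; payment $1,657.41; balance $3,634.71
Quarter 4: opening $3,634.71; interest $32.71 → $3,667.42; payment $1,657.41; balance $2,010.01
Quarter 5: opening $2,010.01; interest $18.09 → $2,028.10; payment $1,657.41; balance $370.69
Quarter 6: opening $370.69; interest $3.33 → $374.02; payment $374.02; balance $0.00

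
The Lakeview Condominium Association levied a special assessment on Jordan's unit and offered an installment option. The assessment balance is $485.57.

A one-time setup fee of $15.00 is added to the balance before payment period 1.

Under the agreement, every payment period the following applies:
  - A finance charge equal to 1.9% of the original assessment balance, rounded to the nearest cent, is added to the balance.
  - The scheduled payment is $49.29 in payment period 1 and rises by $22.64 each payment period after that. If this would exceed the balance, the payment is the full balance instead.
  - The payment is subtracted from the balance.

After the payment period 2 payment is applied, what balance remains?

Payment period 1: opening $500.57; interest $9.23 → $509.80; payment $49.29; balance $460.51
Payment period 2: opening $460.51; interest $9.23 → $469.74; payment $71.93; balance $397.81

$397.81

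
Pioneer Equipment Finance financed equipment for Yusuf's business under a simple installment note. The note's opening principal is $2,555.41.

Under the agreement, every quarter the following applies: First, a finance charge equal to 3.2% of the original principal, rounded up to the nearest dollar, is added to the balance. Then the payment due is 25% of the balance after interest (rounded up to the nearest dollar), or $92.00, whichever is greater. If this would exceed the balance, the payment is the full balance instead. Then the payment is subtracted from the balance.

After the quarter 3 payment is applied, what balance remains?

Quarter 1: opening $2,555.41; interest $82.00 → $2,637.41; payment $660.00; balance $1,977.41
Quarter 2: opening $1,977.41; interest $82.00 → $2,059.41; payment $515.00; balance $1,544.41
Quarter 3: opening $1,544.41; interest $82.00 → $1,626.41; payment $407.00; balance $1,219.41

$1,219.41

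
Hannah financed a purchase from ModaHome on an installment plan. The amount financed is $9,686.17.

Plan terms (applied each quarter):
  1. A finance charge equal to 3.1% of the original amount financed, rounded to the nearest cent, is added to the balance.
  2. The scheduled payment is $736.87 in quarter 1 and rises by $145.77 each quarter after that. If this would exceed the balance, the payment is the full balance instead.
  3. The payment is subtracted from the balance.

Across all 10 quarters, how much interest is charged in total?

$3,002.70

# | Opening | Interest | Payment | End bal
1 | $9,686.17 | $300.27 | $736.87 | $9,249.57
2 | $9,249.57 | $300.27 | $882.64 | $8,667.20
3 | $8,667.20 | $300.27 | $1,028.41 | $7,939.06
4 | $7,939.06 | $300.27 | $1,174.18 | $7,065.15
5 | $7,065.15 | $300.27 | $1,319.95 | $6,045.47
6 | $6,045.47 | $300.27 | $1,465.72 | $4,880.02
7 | $4,880.02 | $300.27 | $1,611.49 | $3,568.80
8 | $3,568.80 | $300.27 | $1,757.26 | $2,111.81
9 | $2,111.81 | $300.27 | $1,903.03 | $509.05
10 | $509.05 | $300.27 | $809.32 | $0.00
Total interest: $300.27 + $300.27 + $300.27 + $300.27 + $300.27 + $300.27 + $300.27 + $300.27 + $300.27 + $300.27 = $3,002.70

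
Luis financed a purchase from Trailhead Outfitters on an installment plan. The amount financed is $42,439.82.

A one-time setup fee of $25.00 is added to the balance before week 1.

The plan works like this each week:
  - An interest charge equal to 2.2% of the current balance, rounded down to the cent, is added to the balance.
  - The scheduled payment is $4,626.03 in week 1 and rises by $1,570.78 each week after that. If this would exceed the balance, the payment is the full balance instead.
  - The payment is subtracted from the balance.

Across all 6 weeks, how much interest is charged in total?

Week 1: $42,464.82 +$934.22 interest = $43,399.04; pay $4,626.03 → $38,773.01
Week 2: $38,773.01 +$853.00 interest = $39,626.01; pay $6,196.81 → $33,429.20
Week 3: $33,429.20 +$735.44 interest = $34,164.64; pay $7,767.59 → $26,397.05
Week 4: $26,397.05 +$580.73 interest = $26,977.78; pay $9,338.37 → $17,639.41
Week 5: $17,639.41 +$388.06 interest = $18,027.47; pay $10,909.15 → $7,118.32
Week 6: $7,118.32 +$156.60 interest = $7,274.92; pay $7,274.92 → $0.00
Total interest: $934.22 + $853.00 + $735.44 + $580.73 + $388.06 + $156.60 = $3,648.05

$3,648.05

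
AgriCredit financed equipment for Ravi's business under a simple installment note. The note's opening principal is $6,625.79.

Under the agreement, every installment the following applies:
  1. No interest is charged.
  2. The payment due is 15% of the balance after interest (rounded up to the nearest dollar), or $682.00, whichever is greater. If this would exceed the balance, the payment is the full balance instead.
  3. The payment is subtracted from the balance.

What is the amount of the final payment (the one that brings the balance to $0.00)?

$657.79

# | Opening | Payment | End bal
1 | $6,625.79 | $994.00 | $5,631.79
2 | $5,631.79 | $845.00 | $4,786.79
3 | $4,786.79 | $719.00 | $4,067.79
4 | $4,067.79 | $682.00 | $3,385.79
5 | $3,385.79 | $682.00 | $2,703.79
6 | $2,703.79 | $682.00 | $2,021.79
7 | $2,021.79 | $682.00 | $1,339.79
8 | $1,339.79 | $682.00 | $657.79
9 | $657.79 | $657.79 | $0.00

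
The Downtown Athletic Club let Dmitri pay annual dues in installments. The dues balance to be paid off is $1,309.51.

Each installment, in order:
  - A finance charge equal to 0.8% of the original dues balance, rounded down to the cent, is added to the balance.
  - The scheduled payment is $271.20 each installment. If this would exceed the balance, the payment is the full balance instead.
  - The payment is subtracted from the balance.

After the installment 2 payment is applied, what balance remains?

$788.05

Installment 1: $1,309.51 +$10.47 interest = $1,319.98; pay $271.20 → $1,048.78
Installment 2: $1,048.78 +$10.47 interest = $1,059.25; pay $271.20 → $788.05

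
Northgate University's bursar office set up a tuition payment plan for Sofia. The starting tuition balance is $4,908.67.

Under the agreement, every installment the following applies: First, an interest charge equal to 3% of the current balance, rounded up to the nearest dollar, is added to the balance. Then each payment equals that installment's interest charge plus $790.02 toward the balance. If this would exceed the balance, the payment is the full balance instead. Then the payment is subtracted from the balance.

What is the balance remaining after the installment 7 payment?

Installment 1: $4,908.67 +$148.00 interest = $5,056.67; pay $938.02 → $4,118.65
Installment 2: $4,118.65 +$124.00 interest = $4,242.65; pay $914.02 → $3,328.63
Installment 3: $3,328.63 +$100.00 interest = $3,428.63; pay $890.02 → $2,538.61
Installment 4: $2,538.61 +$77.00 interest = $2,615.61; pay $867.02 → $1,748.59
Installment 5: $1,748.59 +$53.00 interest = $1,801.59; pay $843.02 → $958.57
Installment 6: $958.57 +$29.00 interest = $987.57; pay $819.02 → $168.55
Installment 7: $168.55 +$6.00 interest = $174.55; pay $174.55 → $0.00

$0.00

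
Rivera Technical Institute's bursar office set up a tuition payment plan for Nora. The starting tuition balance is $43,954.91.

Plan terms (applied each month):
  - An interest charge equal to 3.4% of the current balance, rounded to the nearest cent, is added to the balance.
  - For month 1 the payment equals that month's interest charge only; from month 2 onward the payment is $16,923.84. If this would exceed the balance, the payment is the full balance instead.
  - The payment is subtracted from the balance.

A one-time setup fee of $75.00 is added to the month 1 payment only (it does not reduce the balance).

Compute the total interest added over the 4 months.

$4,386.24

Month 1: opening $43,954.91; interest $1,494.47 → $45,449.38; payment $1,494.47 (+ $75.00 fee); balance $43,954.91
Month 2: opening $43,954.91; interest $1,494.47 → $45,449.38; payment $16,923.84; balance $28,525.54
Month 3: opening $28,525.54; interest $969.87 → $29,495.41; payment $16,923.84; balance $12,571.57
Month 4: opening $12,571.57; interest $427.43 → $12,999.00; payment $12,999.00; balance $0.00
Total interest: $1,494.47 + $1,494.47 + $969.87 + $427.43 = $4,386.24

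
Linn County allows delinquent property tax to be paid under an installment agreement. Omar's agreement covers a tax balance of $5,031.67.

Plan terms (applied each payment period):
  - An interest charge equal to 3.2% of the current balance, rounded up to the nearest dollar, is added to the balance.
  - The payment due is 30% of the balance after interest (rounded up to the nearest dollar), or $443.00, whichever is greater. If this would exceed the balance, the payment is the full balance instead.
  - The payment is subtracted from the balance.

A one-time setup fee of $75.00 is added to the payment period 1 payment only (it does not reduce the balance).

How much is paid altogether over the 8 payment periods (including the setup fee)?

$5,630.67

Payment period 1: $5,031.67 +$162.00 interest = $5,193.67; pay $1,559.00 (+ $75.00 fee) → $3,634.67
Payment period 2: $3,634.67 +$117.00 interest = $3,751.67; pay $1,126.00 → $2,625.67
Payment period 3: $2,625.67 +$85.00 interest = $2,710.67; pay $814.00 → $1,896.67
Payment period 4: $1,896.67 +$61.00 interest = $1,957.67; pay $588.00 → $1,369.67
Payment period 5: $1,369.67 +$44.00 interest = $1,413.67; pay $443.00 → $970.67
Payment period 6: $970.67 +$32.00 interest = $1,002.67; pay $443.00 → $559.67
Payment period 7: $559.67 +$18.00 interest = $577.67; pay $443.00 → $134.67
Payment period 8: $134.67 +$5.00 interest = $139.67; pay $139.67 → $0.00
Total paid: $5,630.67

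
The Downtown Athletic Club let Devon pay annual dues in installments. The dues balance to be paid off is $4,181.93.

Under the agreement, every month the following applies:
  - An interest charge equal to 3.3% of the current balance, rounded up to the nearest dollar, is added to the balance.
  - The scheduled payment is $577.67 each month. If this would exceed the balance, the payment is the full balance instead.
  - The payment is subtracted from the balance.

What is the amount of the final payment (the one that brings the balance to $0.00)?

$243.57

# | Opening | Interest | Payment | End bal
1 | $4,181.93 | $139.00 | $577.67 | $3,743.26
2 | $3,743.26 | $124.00 | $577.67 | $3,289.59
3 | $3,289.59 | $109.00 | $577.67 | $2,820.92
4 | $2,820.92 | $94.00 | $577.67 | $2,337.25
5 | $2,337.25 | $78.00 | $577.67 | $1,837.58
6 | $1,837.58 | $61.00 | $577.67 | $1,320.91
7 | $1,320.91 | $44.00 | $577.67 | $787.24
8 | $787.24 | $26.00 | $577.67 | $235.57
9 | $235.57 | $8.00 | $243.57 | $0.00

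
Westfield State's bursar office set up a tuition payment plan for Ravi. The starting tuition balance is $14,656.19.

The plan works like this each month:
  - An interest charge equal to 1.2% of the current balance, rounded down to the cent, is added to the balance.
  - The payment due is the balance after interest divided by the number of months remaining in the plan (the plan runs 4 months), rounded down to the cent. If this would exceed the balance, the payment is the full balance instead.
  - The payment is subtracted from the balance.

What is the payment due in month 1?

$3,708.01

Month 1: $14,656.19 +$175.87 interest = $14,832.06; pay $3,708.01 → $11,124.05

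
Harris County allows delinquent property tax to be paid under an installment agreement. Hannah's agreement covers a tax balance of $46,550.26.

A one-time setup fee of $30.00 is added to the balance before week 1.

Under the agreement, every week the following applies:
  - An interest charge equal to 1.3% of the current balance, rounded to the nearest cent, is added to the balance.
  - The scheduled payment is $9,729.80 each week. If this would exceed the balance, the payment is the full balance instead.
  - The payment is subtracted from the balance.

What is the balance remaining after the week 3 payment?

Week 1: opening $46,580.26; interest $605.54 → $47,185.80; payment $9,729.80; balance $37,456.00
Week 2: opening $37,456.00; interest $486.93 → $37,942.93; payment $9,729.80; balance $28,213.13
Week 3: opening $28,213.13; interest $366.77 → $28,579.90; payment $9,729.80; balance $18,850.10

$18,850.10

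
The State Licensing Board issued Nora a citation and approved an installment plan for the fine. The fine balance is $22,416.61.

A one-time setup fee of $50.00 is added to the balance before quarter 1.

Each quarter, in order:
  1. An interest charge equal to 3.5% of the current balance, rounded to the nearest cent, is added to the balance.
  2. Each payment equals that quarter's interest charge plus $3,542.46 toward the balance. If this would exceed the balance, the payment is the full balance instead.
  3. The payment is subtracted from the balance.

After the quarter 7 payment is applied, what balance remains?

$0.00

Quarter 1: $22,466.61 +$786.33 interest = $23,252.94; pay $4,328.79 → $18,924.15
Quarter 2: $18,924.15 +$662.35 interest = $19,586.50; pay $4,204.81 → $15,381.69
Quarter 3: $15,381.69 +$538.36 interest = $15,920.05; pay $4,080.82 → $11,839.23
Quarter 4: $11,839.23 +$414.37 interest = $12,253.60; pay $3,956.83 → $8,296.77
Quarter 5: $8,296.77 +$290.39 interest = $8,587.16; pay $3,832.85 → $4,754.31
Quarter 6: $4,754.31 +$166.40 interest = $4,920.71; pay $3,708.86 → $1,211.85
Quarter 7: $1,211.85 +$42.41 interest = $1,254.26; pay $1,254.26 → $0.00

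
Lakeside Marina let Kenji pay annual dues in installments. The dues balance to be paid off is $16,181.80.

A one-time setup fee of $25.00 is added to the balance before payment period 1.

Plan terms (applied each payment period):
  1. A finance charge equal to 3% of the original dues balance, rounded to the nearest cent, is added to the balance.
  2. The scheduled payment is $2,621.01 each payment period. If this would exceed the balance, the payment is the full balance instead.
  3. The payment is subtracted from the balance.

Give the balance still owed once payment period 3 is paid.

$9,800.12

Payment period 1: opening $16,206.80; interest $485.45 → $16,692.25; payment $2,621.01; balance $14,071.24
Payment period 2: opening $14,071.24; interest $485.45 → $14,556.69; payment $2,621.01; balance $11,935.68
Payment period 3: opening $11,935.68; interest $485.45 → $12,421.13; payment $2,621.01; balance $9,800.12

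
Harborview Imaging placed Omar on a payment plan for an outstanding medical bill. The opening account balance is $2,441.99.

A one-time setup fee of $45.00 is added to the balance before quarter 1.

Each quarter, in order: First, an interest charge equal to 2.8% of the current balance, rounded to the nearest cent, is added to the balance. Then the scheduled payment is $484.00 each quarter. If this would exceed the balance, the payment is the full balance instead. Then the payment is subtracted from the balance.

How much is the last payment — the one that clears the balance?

$304.14

Quarter 1: opening $2,486.99; interest $69.64 → $2,556.63; payment $484.00; balance $2,072.63
Quarter 2: opening $2,072.63; interest $58.03 → $2,130.66; payment $484.00; balance $1,646.66
Quarter 3: opening $1,646.66; interest $46.11 → $1,692.77; payment $484.00; balance $1,208.77
Quarter 4: opening $1,208.77; interest $33.85 → $1,242.62; payment $484.00; balance $758.62
Quarter 5: opening $758.62; interest $21.24 → $779.86; payment $484.00; balance $295.86
Quarter 6: opening $295.86; interest $8.28 → $304.14; payment $304.14; balance $0.00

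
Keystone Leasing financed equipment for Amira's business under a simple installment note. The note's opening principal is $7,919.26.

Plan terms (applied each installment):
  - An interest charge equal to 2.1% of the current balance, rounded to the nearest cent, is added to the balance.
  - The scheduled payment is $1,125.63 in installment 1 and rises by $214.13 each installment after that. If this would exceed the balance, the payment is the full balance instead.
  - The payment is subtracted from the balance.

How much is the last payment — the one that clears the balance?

Installment 1: $7,919.26 +$166.30 interest = $8,085.56; pay $1,125.63 → $6,959.93
Installment 2: $6,959.93 +$146.16 interest = $7,106.09; pay $1,339.76 → $5,766.33
Installment 3: $5,766.33 +$121.09 interest = $5,887.42; pay $1,553.89 → $4,333.53
Installment 4: $4,333.53 +$91.00 interest = $4,424.53; pay $1,768.02 → $2,656.51
Installment 5: $2,656.51 +$55.79 interest = $2,712.30; pay $1,982.15 → $730.15
Installment 6: $730.15 +$15.33 interest = $745.48; pay $745.48 → $0.00

$745.48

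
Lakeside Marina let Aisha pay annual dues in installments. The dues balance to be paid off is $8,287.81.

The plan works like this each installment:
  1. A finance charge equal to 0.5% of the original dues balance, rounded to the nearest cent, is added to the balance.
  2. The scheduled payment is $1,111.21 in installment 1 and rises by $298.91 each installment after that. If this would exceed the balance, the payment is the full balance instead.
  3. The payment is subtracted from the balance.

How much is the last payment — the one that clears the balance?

Installment 1: $8,287.81 +$41.44 interest = $8,329.25; pay $1,111.21 → $7,218.04
Installment 2: $7,218.04 +$41.44 interest = $7,259.48; pay $1,410.12 → $5,849.36
Installment 3: $5,849.36 +$41.44 interest = $5,890.80; pay $1,709.03 → $4,181.77
Installment 4: $4,181.77 +$41.44 interest = $4,223.21; pay $2,007.94 → $2,215.27
Installment 5: $2,215.27 +$41.44 interest = $2,256.71; pay $2,256.71 → $0.00

$2,256.71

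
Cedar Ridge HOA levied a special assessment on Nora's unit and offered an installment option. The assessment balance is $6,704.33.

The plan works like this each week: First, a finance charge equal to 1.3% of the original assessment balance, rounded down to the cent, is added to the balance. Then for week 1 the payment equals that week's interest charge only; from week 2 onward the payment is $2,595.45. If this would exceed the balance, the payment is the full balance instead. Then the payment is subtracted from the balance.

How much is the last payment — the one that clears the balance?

$1,774.88

Week 1: opening $6,704.33; interest $87.15 → $6,791.48; payment $87.15; balance $6,704.33
Week 2: opening $6,704.33; interest $87.15 → $6,791.48; payment $2,595.45; balance $4,196.03
Week 3: opening $4,196.03; interest $87.15 → $4,283.18; payment $2,595.45; balance $1,687.73
Week 4: opening $1,687.73; interest $87.15 → $1,774.88; payment $1,774.88; balance $0.00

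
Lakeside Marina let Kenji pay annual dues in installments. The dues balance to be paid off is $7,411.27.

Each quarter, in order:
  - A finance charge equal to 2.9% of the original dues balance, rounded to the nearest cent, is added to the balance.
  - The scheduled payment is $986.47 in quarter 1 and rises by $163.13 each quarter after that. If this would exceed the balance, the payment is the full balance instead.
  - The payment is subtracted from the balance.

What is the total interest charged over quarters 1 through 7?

$1,504.51

Quarter 1: $7,411.27 +$214.93 interest = $7,626.20; pay $986.47 → $6,639.73
Quarter 2: $6,639.73 +$214.93 interest = $6,854.66; pay $1,149.60 → $5,705.06
Quarter 3: $5,705.06 +$214.93 interest = $5,919.99; pay $1,312.73 → $4,607.26
Quarter 4: $4,607.26 +$214.93 interest = $4,822.19; pay $1,475.86 → $3,346.33
Quarter 5: $3,346.33 +$214.93 interest = $3,561.26; pay $1,638.99 → $1,922.27
Quarter 6: $1,922.27 +$214.93 interest = $2,137.20; pay $1,802.12 → $335.08
Quarter 7: $335.08 +$214.93 interest = $550.01; pay $550.01 → $0.00
Total interest: $214.93 + $214.93 + $214.93 + $214.93 + $214.93 + $214.93 + $214.93 = $1,504.51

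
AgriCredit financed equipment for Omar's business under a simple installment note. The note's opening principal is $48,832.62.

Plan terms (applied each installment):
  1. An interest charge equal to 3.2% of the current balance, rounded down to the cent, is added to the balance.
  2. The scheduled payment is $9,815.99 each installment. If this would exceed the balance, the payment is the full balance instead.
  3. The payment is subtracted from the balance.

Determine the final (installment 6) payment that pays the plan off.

$4,993.75

# | Opening | Interest | Payment | End bal
1 | $48,832.62 | $1,562.64 | $9,815.99 | $40,579.27
2 | $40,579.27 | $1,298.53 | $9,815.99 | $32,061.81
3 | $32,061.81 | $1,025.97 | $9,815.99 | $23,271.79
4 | $23,271.79 | $744.69 | $9,815.99 | $14,200.49
5 | $14,200.49 | $454.41 | $9,815.99 | $4,838.91
6 | $4,838.91 | $154.84 | $4,993.75 | $0.00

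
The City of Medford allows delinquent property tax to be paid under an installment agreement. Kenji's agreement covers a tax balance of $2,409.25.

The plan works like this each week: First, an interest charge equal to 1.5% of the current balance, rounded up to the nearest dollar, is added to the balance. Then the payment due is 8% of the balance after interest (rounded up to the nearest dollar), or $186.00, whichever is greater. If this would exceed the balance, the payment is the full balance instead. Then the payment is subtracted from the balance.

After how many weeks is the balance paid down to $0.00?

15

Week 1: opening $2,409.25; interest $37.00 → $2,446.25; payment $196.00; balance $2,250.25
Week 2: opening $2,250.25; interest $34.00 → $2,284.25; payment $186.00; balance $2,098.25
Week 3: opening $2,098.25; interest $32.00 → $2,130.25; payment $186.00; balance $1,944.25
Week 4: opening $1,944.25; interest $30.00 → $1,974.25; payment $186.00; balance $1,788.25
Week 5: opening $1,788.25; interest $27.00 → $1,815.25; payment $186.00; balance $1,629.25
Week 6: opening $1,629.25; interest $25.00 → $1,654.25; payment $186.00; balance $1,468.25
Week 7: opening $1,468.25; interest $23.00 → $1,491.25; payment $186.00; balance $1,305.25
Week 8: opening $1,305.25; interest $20.00 → $1,325.25; payment $186.00; balance $1,139.25
Week 9: opening $1,139.25; interest $18.00 → $1,157.25; payment $186.00; balance $971.25
Week 10: opening $971.25; interest $15.00 → $986.25; payment $186.00; balance $800.25
Week 11: opening $800.25; interest $13.00 → $813.25; payment $186.00; balance $627.25
Week 12: opening $627.25; interest $10.00 → $637.25; payment $186.00; balance $451.25
Week 13: opening $451.25; interest $7.00 → $458.25; payment $186.00; balance $272.25
Week 14: opening $272.25; interest $5.00 → $277.25; payment $186.00; balance $91.25
Week 15: opening $91.25; interest $2.00 → $93.25; payment $93.25; balance $0.00
Balance reaches $0.00 in week 15.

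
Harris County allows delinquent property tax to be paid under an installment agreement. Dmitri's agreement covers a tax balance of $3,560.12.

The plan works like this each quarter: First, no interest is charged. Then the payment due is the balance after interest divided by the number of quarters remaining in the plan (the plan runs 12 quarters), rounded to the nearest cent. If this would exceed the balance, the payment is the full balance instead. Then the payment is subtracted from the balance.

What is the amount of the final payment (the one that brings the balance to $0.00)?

$296.67

Quarter 1: opening $3,560.12; payment $296.68; balance $3,263.44
Quarter 2: opening $3,263.44; payment $296.68; balance $2,966.76
Quarter 3: opening $2,966.76; payment $296.68; balance $2,670.08
Quarter 4: opening $2,670.08; payment $296.68; balance $2,373.40
Quarter 5: opening $2,373.40; payment $296.68; balance $2,076.72
Quarter 6: opening $2,076.72; payment $296.67; balance $1,780.05
Quarter 7: opening $1,780.05; payment $296.68; balance $1,483.37
Quarter 8: opening $1,483.37; payment $296.67; balance $1,186.70
Quarter 9: opening $1,186.70; payment $296.68; balance $890.02
Quarter 10: opening $890.02; payment $296.67; balance $593.35
Quarter 11: opening $593.35; payment $296.68; balance $296.67
Quarter 12: opening $296.67; payment $296.67; balance $0.00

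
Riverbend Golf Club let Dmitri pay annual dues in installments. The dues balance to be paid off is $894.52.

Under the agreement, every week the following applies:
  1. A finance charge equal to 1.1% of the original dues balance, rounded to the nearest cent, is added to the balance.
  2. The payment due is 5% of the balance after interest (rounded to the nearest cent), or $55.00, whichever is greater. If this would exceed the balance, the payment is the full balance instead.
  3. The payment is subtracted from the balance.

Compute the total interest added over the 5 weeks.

$49.20

# | Opening | Interest | Payment | End bal
1 | $894.52 | $9.84 | $55.00 | $849.36
2 | $849.36 | $9.84 | $55.00 | $804.20
3 | $804.20 | $9.84 | $55.00 | $759.04
4 | $759.04 | $9.84 | $55.00 | $713.88
5 | $713.88 | $9.84 | $55.00 | $668.72
Total interest: $9.84 + $9.84 + $9.84 + $9.84 + $9.84 = $49.20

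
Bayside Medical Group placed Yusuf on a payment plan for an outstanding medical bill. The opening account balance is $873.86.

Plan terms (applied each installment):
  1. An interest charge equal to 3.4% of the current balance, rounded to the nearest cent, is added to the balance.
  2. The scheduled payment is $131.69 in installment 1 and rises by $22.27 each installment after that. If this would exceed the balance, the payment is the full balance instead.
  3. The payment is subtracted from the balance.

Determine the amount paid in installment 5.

Installment 1: $873.86 +$29.71 interest = $903.57; pay $131.69 → $771.88
Installment 2: $771.88 +$26.24 interest = $798.12; pay $153.96 → $644.16
Installment 3: $644.16 +$21.90 interest = $666.06; pay $176.23 → $489.83
Installment 4: $489.83 +$16.65 interest = $506.48; pay $198.50 → $307.98
Installment 5: $307.98 +$10.47 interest = $318.45; pay $220.77 → $97.68

$220.77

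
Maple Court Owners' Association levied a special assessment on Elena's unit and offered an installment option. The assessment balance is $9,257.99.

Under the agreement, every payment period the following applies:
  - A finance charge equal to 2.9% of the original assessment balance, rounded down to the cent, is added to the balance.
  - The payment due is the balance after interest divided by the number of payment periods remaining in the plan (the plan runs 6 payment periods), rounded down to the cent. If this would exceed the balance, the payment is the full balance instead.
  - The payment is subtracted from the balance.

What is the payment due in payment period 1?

Payment period 1: opening $9,257.99; interest $268.48 → $9,526.47; payment $1,587.74; balance $7,938.73

$1,587.74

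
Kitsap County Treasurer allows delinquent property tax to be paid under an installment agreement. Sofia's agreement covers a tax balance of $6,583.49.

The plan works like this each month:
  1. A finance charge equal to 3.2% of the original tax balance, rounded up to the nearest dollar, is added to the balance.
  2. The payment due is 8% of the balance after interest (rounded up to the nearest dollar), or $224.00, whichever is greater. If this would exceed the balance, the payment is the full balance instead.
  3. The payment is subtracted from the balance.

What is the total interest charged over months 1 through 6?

$1,266.00

# | Opening | Interest | Payment | End bal
1 | $6,583.49 | $211.00 | $544.00 | $6,250.49
2 | $6,250.49 | $211.00 | $517.00 | $5,944.49
3 | $5,944.49 | $211.00 | $493.00 | $5,662.49
4 | $5,662.49 | $211.00 | $470.00 | $5,403.49
5 | $5,403.49 | $211.00 | $450.00 | $5,164.49
6 | $5,164.49 | $211.00 | $431.00 | $4,944.49
Total interest: $211.00 + $211.00 + $211.00 + $211.00 + $211.00 + $211.00 = $1,266.00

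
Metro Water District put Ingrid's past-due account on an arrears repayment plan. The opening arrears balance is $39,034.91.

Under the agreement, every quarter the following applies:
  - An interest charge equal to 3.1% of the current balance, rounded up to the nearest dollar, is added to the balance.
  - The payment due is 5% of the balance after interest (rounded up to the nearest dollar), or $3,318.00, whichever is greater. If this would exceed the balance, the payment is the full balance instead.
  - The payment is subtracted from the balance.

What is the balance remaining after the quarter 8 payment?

Quarter 1: $39,034.91 +$1,211.00 interest = $40,245.91; pay $3,318.00 → $36,927.91
Quarter 2: $36,927.91 +$1,145.00 interest = $38,072.91; pay $3,318.00 → $34,754.91
Quarter 3: $34,754.91 +$1,078.00 interest = $35,832.91; pay $3,318.00 → $32,514.91
Quarter 4: $32,514.91 +$1,008.00 interest = $33,522.91; pay $3,318.00 → $30,204.91
Quarter 5: $30,204.91 +$937.00 interest = $31,141.91; pay $3,318.00 → $27,823.91
Quarter 6: $27,823.91 +$863.00 interest = $28,686.91; pay $3,318.00 → $25,368.91
Quarter 7: $25,368.91 +$787.00 interest = $26,155.91; pay $3,318.00 → $22,837.91
Quarter 8: $22,837.91 +$708.00 interest = $23,545.91; pay $3,318.00 → $20,227.91

$20,227.91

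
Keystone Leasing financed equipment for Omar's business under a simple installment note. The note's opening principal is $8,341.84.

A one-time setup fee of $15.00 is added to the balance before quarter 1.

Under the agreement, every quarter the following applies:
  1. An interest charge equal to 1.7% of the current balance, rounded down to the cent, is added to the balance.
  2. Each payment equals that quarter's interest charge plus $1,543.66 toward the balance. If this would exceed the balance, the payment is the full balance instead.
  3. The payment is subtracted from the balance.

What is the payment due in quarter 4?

Quarter 1: opening $8,356.84; interest $142.06 → $8,498.90; payment $1,685.72; balance $6,813.18
Quarter 2: opening $6,813.18; interest $115.82 → $6,929.00; payment $1,659.48; balance $5,269.52
Quarter 3: opening $5,269.52; interest $89.58 → $5,359.10; payment $1,633.24; balance $3,725.86
Quarter 4: opening $3,725.86; interest $63.33 → $3,789.19; payment $1,606.99; balance $2,182.20

$1,606.99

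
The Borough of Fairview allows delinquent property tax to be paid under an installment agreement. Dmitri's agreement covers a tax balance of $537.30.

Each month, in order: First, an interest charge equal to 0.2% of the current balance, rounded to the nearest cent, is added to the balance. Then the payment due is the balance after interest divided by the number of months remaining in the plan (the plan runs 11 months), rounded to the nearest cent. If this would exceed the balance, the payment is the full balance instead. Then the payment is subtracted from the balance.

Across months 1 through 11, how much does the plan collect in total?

$543.79

Month 1: $537.30 +$1.07 interest = $538.37; pay $48.94 → $489.43
Month 2: $489.43 +$0.98 interest = $490.41; pay $49.04 → $441.37
Month 3: $441.37 +$0.88 interest = $442.25; pay $49.14 → $393.11
Month 4: $393.11 +$0.79 interest = $393.90; pay $49.24 → $344.66
Month 5: $344.66 +$0.69 interest = $345.35; pay $49.34 → $296.01
Month 6: $296.01 +$0.59 interest = $296.60; pay $49.43 → $247.17
Month 7: $247.17 +$0.49 interest = $247.66; pay $49.53 → $198.13
Month 8: $198.13 +$0.40 interest = $198.53; pay $49.63 → $148.90
Month 9: $148.90 +$0.30 interest = $149.20; pay $49.73 → $99.47
Month 10: $99.47 +$0.20 interest = $99.67; pay $49.84 → $49.83
Month 11: $49.83 +$0.10 interest = $49.93; pay $49.93 → $0.00
Total paid: $543.79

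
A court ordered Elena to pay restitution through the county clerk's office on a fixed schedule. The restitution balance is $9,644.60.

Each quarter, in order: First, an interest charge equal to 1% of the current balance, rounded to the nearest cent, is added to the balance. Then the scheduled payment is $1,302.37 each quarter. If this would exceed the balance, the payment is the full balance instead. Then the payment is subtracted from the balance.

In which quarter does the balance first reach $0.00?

8

# | Opening | Interest | Payment | End bal
1 | $9,644.60 | $96.45 | $1,302.37 | $8,438.68
2 | $8,438.68 | $84.39 | $1,302.37 | $7,220.70
3 | $7,220.70 | $72.21 | $1,302.37 | $5,990.54
4 | $5,990.54 | $59.91 | $1,302.37 | $4,748.08
5 | $4,748.08 | $47.48 | $1,302.37 | $3,493.19
6 | $3,493.19 | $34.93 | $1,302.37 | $2,225.75
7 | $2,225.75 | $22.26 | $1,302.37 | $945.64
8 | $945.64 | $9.46 | $955.10 | $0.00
Balance reaches $0.00 in quarter 8.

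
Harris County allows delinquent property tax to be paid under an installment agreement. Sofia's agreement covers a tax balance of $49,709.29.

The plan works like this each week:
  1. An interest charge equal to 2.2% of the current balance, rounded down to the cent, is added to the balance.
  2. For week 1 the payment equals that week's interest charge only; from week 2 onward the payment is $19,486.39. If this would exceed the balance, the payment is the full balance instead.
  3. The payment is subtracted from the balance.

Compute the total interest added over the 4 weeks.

$3,151.57

# | Opening | Interest | Payment | End bal
1 | $49,709.29 | $1,093.60 | $1,093.60 | $49,709.29
2 | $49,709.29 | $1,093.60 | $19,486.39 | $31,316.50
3 | $31,316.50 | $688.96 | $19,486.39 | $12,519.07
4 | $12,519.07 | $275.41 | $12,794.48 | $0.00
Total interest: $1,093.60 + $1,093.60 + $688.96 + $275.41 = $3,151.57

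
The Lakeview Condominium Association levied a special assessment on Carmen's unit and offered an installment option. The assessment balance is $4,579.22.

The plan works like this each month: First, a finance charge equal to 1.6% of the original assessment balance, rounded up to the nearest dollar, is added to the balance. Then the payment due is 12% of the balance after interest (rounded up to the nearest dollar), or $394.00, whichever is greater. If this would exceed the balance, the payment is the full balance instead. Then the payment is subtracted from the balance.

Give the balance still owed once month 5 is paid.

$2,642.22

Month 1: opening $4,579.22; interest $74.00 → $4,653.22; payment $559.00; balance $4,094.22
Month 2: opening $4,094.22; interest $74.00 → $4,168.22; payment $501.00; balance $3,667.22
Month 3: opening $3,667.22; interest $74.00 → $3,741.22; payment $449.00; balance $3,292.22
Month 4: opening $3,292.22; interest $74.00 → $3,366.22; payment $404.00; balance $2,962.22
Month 5: opening $2,962.22; interest $74.00 → $3,036.22; payment $394.00; balance $2,642.22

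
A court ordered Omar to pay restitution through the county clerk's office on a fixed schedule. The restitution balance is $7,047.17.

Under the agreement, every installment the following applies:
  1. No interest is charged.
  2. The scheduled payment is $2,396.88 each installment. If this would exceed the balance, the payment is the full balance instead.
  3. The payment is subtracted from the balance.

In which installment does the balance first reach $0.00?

3

Installment 1: opening $7,047.17; payment $2,396.88; balance $4,650.29
Installment 2: opening $4,650.29; payment $2,396.88; balance $2,253.41
Installment 3: opening $2,253.41; payment $2,253.41; balance $0.00
Balance reaches $0.00 in installment 3.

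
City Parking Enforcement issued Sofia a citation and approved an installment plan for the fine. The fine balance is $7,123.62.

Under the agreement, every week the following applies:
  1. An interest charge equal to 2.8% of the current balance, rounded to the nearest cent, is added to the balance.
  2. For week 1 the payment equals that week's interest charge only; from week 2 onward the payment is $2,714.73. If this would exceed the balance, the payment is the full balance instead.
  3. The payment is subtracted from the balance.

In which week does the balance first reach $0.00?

Week 1: $7,123.62 +$199.46 interest = $7,323.08; pay $199.46 → $7,123.62
Week 2: $7,123.62 +$199.46 interest = $7,323.08; pay $2,714.73 → $4,608.35
Week 3: $4,608.35 +$129.03 interest = $4,737.38; pay $2,714.73 → $2,022.65
Week 4: $2,022.65 +$56.63 interest = $2,079.28; pay $2,079.28 → $0.00
Balance reaches $0.00 in week 4.

4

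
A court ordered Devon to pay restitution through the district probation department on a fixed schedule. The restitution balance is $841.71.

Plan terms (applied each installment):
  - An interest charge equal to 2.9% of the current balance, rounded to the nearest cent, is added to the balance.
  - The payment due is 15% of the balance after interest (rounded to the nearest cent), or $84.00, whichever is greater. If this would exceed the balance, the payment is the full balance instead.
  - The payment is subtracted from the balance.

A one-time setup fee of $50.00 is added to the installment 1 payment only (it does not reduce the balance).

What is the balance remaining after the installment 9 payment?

Installment 1: $841.71 +$24.41 interest = $866.12; pay $129.92 (+ $50.00 fee) → $736.20
Installment 2: $736.20 +$21.35 interest = $757.55; pay $113.63 → $643.92
Installment 3: $643.92 +$18.67 interest = $662.59; pay $99.39 → $563.20
Installment 4: $563.20 +$16.33 interest = $579.53; pay $86.93 → $492.60
Installment 5: $492.60 +$14.29 interest = $506.89; pay $84.00 → $422.89
Installment 6: $422.89 +$12.26 interest = $435.15; pay $84.00 → $351.15
Installment 7: $351.15 +$10.18 interest = $361.33; pay $84.00 → $277.33
Installment 8: $277.33 +$8.04 interest = $285.37; pay $84.00 → $201.37
Installment 9: $201.37 +$5.84 interest = $207.21; pay $84.00 → $123.21

$123.21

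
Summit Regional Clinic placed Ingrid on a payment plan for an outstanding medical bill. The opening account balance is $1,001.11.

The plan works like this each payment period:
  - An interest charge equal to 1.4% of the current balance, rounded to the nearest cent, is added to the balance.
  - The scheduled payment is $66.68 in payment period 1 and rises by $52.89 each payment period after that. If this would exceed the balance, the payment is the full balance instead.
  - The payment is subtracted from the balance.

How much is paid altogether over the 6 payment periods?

$1,058.98

Payment period 1: $1,001.11 +$14.02 interest = $1,015.13; pay $66.68 → $948.45
Payment period 2: $948.45 +$13.28 interest = $961.73; pay $119.57 → $842.16
Payment period 3: $842.16 +$11.79 interest = $853.95; pay $172.46 → $681.49
Payment period 4: $681.49 +$9.54 interest = $691.03; pay $225.35 → $465.68
Payment period 5: $465.68 +$6.52 interest = $472.20; pay $278.24 → $193.96
Payment period 6: $193.96 +$2.72 interest = $196.68; pay $196.68 → $0.00
Total paid: $1,058.98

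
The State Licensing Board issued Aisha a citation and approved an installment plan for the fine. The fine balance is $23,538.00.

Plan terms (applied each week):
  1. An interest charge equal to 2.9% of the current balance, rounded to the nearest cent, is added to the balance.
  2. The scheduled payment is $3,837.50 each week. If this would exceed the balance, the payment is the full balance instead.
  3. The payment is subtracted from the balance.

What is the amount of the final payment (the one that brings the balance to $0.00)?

$3,274.27

# | Opening | Interest | Payment | End bal
1 | $23,538.00 | $682.60 | $3,837.50 | $20,383.10
2 | $20,383.10 | $591.11 | $3,837.50 | $17,136.71
3 | $17,136.71 | $496.96 | $3,837.50 | $13,796.17
4 | $13,796.17 | $400.09 | $3,837.50 | $10,358.76
5 | $10,358.76 | $300.40 | $3,837.50 | $6,821.66
6 | $6,821.66 | $197.83 | $3,837.50 | $3,181.99
7 | $3,181.99 | $92.28 | $3,274.27 | $0.00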